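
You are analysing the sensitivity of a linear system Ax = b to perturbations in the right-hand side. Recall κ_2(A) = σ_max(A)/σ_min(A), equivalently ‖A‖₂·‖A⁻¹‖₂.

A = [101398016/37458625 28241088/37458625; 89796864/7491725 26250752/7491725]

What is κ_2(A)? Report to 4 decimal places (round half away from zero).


365.4500

AᵀA = [126037166718976/834710640625 36760541626368/834710640625; 36760541626368/834710640625 10722848641024/834710640625]; tr = 218816024576/1335537025, det = 268435456/1335537025
eigenvalues of AᵀA: λ = (tr ± √(tr²−4·det))/2 = 4096/25, 65536/53421481
σ_max=√(4096/25)=(64/5), σ_min=√(65536/53421481)=(256/7309) → κ = 365.4500


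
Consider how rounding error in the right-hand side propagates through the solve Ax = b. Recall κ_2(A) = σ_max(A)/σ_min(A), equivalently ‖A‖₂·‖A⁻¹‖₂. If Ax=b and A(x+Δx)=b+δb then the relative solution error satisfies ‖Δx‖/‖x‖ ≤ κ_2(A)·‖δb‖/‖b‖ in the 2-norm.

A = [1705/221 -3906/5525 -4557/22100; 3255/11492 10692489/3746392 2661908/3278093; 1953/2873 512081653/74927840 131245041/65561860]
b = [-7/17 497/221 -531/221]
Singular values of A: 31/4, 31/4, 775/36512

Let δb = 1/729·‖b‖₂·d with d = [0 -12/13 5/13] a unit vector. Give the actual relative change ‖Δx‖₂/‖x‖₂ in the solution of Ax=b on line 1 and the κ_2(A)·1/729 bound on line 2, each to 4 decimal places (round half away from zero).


largest singular value 31/4, smallest 775/36512
κ_2(A) = (31/4) / (775/36512) = 365.1200
perturbation bound = 365.1200·1/729 = 0.5009
solve Ax = b  →  x = [-0.0695 39.4123 -135.7305]
‖b‖ = 3.3166, ‖x‖ = 141.3369
re-solving with b+δb shifts x by Δx of norm 0.2143
relative error = 0.0015
so the bound overstates the realised error by a factor of ≈ 330.2637 (computed from the unrounded values)

0.0015
0.5009


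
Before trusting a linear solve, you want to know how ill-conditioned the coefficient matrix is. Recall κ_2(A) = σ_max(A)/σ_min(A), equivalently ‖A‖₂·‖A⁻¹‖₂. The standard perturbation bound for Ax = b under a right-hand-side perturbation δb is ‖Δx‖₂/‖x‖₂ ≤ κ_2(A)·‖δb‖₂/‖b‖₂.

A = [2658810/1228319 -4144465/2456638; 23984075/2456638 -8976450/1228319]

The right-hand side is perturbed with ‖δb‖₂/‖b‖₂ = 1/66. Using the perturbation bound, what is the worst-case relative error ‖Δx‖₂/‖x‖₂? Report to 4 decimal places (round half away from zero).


M = AᵀA = [359020188025/3590166724 -67314454200/897541681; -67314454200/897541681 201953128225/3590166724]. tr(M)=280486658125/1795083362, det(M)=6103515625/14360666896
eigenvalues of AᵀA: λ = (tr ± √(tr²−4·det))/2 = 625/4, 9765625/3590166724
σ_max=√(625/4)=(25/2), σ_min=√(9765625/3590166724)=(3125/59918) → κ = 239.6720
worst-case relative error ≤ 239.6720 × 1/66 = 3.6314

3.6314


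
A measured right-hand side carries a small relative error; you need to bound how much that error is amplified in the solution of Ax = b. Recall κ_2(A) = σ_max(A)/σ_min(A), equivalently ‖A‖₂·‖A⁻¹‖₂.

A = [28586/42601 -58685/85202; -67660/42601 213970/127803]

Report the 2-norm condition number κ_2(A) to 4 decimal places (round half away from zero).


form AᵀA = [31923284/10738729 -100553635/32216187; -100553635/32216187 1267029625/386594244] with trace 2873089/459684 and determinant 100/114921
eigenvalues of AᵀA: λ = (tr ± √(tr²−4·det))/2 = 25/4, 16/114921
κ = σ_max/σ_min = (5/2)/(4/339) = 211.8750

211.8750


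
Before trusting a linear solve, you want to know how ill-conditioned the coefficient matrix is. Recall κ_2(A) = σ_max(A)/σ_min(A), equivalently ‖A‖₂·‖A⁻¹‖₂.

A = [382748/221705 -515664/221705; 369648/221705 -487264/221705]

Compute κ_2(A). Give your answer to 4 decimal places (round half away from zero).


191.1250

AᵀA = [336665488/58446025 -448853184/58446025; -448853184/58446025 598496512/58446025]; tr = 37406480/2337841, det = 16384/2337841
λ_max, λ_min = (37406480/2337841 ± √1399091533242624/5465500541281)/2 = 16, 1024/2337841
so κ_2 = √(16 / (1024/2337841)) = 191.1250


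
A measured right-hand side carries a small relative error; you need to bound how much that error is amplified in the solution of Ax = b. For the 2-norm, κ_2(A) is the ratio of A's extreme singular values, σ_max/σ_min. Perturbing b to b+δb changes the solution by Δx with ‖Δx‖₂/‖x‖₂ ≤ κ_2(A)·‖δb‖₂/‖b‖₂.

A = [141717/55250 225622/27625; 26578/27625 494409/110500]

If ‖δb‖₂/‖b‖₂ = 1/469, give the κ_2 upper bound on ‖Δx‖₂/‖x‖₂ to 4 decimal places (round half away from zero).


0.0554

M = AᵀA = [3170833/422500 5334903/211250; 5334903/211250 146563993/1690000]. tr(M)=6369893/67600, det(M)=88529281/6760000
solving λ² − 6369893/67600·λ + 88529281/6760000 = 0 gives λ = 9409/100, 9409/67600
κ_2(A) = √(λ_max/λ_min) = √((9409/100) / (9409/67600)) = 26.0000
κ_2(A)·‖δb‖/‖b‖ = 0.0554


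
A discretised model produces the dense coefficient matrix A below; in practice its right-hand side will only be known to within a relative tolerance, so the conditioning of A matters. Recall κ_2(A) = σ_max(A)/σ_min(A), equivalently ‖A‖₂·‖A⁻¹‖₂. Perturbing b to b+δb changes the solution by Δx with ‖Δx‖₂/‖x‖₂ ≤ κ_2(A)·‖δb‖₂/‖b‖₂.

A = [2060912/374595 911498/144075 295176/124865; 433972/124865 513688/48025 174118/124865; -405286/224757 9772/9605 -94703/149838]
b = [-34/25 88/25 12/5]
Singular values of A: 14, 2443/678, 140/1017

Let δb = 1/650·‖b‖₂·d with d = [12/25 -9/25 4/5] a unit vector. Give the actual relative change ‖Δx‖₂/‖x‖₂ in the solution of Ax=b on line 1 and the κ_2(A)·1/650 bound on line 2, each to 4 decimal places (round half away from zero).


σ_max = 14, σ_min = 140/1017
κ_2(A) = 14 / (140/1017) = 101.7000
perturbation bound = 101.7000·1/650 = 0.1565
solve Ax = b  →  x = [-0.8421 0.6485 -0.3509]
‖b‖₂ = 4.4721 and ‖x‖₂ = 1.1193
δb = ε·‖b‖·d = [0.0033 -0.0025 0.0055]; solving A·Δx = δb gives ‖Δx‖ = 0.0500
dividing the unrounded norms, ‖Δx‖/‖x‖ = 0.0447
realised/bound (from unrounded values) ≈ 0.2854

0.0447
0.1565


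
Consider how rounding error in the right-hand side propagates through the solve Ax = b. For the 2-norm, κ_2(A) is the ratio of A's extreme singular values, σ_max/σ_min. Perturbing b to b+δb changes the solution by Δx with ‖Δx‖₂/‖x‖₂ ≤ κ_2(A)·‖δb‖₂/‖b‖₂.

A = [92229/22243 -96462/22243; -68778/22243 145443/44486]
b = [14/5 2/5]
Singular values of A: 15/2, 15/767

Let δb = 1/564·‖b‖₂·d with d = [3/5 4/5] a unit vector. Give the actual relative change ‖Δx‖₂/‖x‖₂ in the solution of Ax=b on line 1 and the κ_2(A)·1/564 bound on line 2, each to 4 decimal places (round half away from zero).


largest singular value 15/2, smallest 15/767
κ_2(A) = (15/2) / (15/767) = 383.5000
worst-case relative error ≤ 383.5000 × 1/564 = 0.6800
solve Ax = b  →  x = [74.2391 70.3356]
‖b‖ = 2.8284, ‖x‖ = 102.2670
Δx = A⁻¹·δb where δb = 1/564·2.8284·d; ‖Δx‖ = 0.2564
realised ‖Δx‖/‖x‖ = 0.0025
realised/bound (from unrounded values) ≈ 0.0037

0.0025
0.6800


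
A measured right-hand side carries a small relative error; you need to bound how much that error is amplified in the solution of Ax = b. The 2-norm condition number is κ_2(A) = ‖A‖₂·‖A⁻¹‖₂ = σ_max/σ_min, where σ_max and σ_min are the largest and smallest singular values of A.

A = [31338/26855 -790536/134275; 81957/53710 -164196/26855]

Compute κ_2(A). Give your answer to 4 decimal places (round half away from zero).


AᵀA = [425809233/115390564 -58416346098/3605955125; -58416346098/3605955125 1298955327696/18029775625]; tr = 3249227889/42902500, det = 916636176/268140625
λ_max, λ_min = (3249227889/42902500 ± √10532313245189258721/1840624506250000)/2 = 7569/100, 484416/10725625
κ_2(A) = √(λ_max/λ_min) = √((7569/100) / (484416/10725625)) = 40.9375

40.9375


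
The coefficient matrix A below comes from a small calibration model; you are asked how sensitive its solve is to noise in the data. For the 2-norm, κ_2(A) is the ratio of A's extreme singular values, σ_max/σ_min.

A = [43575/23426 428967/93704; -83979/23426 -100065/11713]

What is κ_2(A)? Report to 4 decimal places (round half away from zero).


M = AᵀA = [15486597/949442 297297945/7595536; 297297945/7595536 2854134801/30382144]. tr(M)=19820745/179776, det(M)=194481/719104
char-poly roots: 441/4 and 441/179776
κ = σ_max/σ_min = (21/2)/(21/424) = 212.0000

212.0000


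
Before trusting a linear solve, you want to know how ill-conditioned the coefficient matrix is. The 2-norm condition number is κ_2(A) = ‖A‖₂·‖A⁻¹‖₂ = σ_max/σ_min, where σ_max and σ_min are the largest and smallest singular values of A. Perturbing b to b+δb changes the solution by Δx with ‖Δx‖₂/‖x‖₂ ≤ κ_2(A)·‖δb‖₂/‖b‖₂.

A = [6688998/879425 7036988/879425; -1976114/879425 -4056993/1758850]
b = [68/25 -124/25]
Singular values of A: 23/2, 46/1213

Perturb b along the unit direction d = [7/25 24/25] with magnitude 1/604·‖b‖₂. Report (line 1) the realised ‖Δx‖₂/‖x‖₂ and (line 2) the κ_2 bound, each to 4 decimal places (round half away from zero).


0.0023
0.5021

largest singular value 23/2, smallest 46/1213
κ_2(A) = (23/2) / (46/1213) = 303.2500
κ_2(A)·‖δb‖/‖b‖ = 0.5021
solve Ax = b  →  x = [76.6207 -72.4918]
‖b‖₂ = 5.6569 and ‖x‖₂ = 105.4788
re-solving with b+δb shifts x by Δx of norm 0.2470
realised ‖Δx‖/‖x‖ = 0.0023
so the bound overstates the realised error by a factor of ≈ 214.4313 (computed from the unrounded values)


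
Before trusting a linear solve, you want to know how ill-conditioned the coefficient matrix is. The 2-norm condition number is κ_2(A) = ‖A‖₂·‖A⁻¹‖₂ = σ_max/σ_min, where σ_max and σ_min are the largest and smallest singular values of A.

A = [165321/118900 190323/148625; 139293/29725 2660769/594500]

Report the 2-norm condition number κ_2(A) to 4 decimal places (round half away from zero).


M = AᵀA = [540434673/22619536 160836354/7068605; 160836354/7068605 12254811489/565488400]. tr(M)=15318477/336200, det(M)=531441/10758400
λ_max, λ_min = (15318477/336200 ± √14664587736969/7064402500)/2 = 729/16, 729/672400
κ_2(A) = √(λ_max/λ_min) = √((729/16) / (729/672400)) = 205.0000

205.0000


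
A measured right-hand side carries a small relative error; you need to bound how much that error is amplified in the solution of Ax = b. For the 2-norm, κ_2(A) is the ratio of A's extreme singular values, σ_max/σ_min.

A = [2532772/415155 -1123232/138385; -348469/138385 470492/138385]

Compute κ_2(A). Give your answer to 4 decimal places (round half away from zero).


399.1875

form AᵀA = [44424910057/1019844225 -19744060292/339948075; -19744060292/339948075 8775223952/113316025] with trace 4936077025/40793769 and determinant 3748096/40793769
solving λ² − 4936077025/40793769·λ + 3748096/40793769 = 0 gives λ = 121, 30976/40793769
κ_2(A) = √(λ_max/λ_min) = √(121 / (30976/40793769)) = 399.1875


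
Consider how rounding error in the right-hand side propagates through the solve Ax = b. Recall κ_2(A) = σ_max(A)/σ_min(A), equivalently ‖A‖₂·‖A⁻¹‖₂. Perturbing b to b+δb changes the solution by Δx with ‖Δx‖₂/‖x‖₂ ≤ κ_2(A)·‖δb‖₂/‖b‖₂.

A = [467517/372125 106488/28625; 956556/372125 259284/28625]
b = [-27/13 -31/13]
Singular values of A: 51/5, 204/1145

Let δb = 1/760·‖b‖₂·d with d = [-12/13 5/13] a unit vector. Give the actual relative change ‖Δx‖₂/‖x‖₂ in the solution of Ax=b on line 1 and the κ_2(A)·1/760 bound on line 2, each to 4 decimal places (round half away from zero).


largest singular value 51/5, smallest 204/1145
κ_2(A) = (51/5) / (204/1145) = 57.2500
perturbation bound = 57.2500·1/760 = 0.0753
solve Ax = b  →  x = [-5.4706 1.2892]
2-norm of b is 3.1623; of x, 5.6204
re-solving with b+δb shifts x by Δx of norm 0.0234
realised ‖Δx‖/‖x‖ = 0.0042
so the bound overstates the realised error by a factor of ≈ 18.1289 (computed from the unrounded values)

0.0042
0.0753


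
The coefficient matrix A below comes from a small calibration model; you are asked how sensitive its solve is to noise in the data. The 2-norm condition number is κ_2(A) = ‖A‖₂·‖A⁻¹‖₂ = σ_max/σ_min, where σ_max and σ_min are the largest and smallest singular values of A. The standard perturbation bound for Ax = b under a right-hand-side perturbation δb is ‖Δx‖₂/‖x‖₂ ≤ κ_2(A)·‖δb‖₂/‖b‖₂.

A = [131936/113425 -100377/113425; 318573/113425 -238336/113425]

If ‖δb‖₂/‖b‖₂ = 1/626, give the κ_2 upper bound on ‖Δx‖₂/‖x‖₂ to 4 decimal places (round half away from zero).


AᵀA = [28141033/3045025 -21105504/3045025; -21105504/3045025 15829489/3045025]; tr = 43970522/3045025, det = 130321/76125625
eigenvalues of AᵀA: λ = (tr ± √(tr²−4·det))/2 = 361/25, 361/3045025
σ_max=√(361/25)=(19/5), σ_min=√(361/3045025)=(19/1745) → κ = 349.0000
perturbation bound = 349.0000·1/626 = 0.5575

0.5575


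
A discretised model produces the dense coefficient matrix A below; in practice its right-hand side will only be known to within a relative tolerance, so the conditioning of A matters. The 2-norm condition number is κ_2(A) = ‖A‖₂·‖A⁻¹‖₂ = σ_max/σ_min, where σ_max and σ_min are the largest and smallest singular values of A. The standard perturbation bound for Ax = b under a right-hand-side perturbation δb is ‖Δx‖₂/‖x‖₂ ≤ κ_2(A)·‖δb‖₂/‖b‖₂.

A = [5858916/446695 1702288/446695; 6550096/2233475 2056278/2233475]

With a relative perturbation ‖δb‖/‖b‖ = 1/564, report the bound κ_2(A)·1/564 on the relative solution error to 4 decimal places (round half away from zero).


form AᵀA = [536035797136/2967525625 156340201248/2967525625; 156340201248/2967525625 45611475364/2967525625] with trace 930635636/4748041 and determinant 3841600/4748041
solving λ² − 930635636/4748041·λ + 3841600/4748041 = 0 gives λ = 196, 19600/4748041
σ_max=√196=14, σ_min=√(19600/4748041)=(140/2179) → κ = 217.9000
κ_2(A)·‖δb‖/‖b‖ = 0.3863

0.3863


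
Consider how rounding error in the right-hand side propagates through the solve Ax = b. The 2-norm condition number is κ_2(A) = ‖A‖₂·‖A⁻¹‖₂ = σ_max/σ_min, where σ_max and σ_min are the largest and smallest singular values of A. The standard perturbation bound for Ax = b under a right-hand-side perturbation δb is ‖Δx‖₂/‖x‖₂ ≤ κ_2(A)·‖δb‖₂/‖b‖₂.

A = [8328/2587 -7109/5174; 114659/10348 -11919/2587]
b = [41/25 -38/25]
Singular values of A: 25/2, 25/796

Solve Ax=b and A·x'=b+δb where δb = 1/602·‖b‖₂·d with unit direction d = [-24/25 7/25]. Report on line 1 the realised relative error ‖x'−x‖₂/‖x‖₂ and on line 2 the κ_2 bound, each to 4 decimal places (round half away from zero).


largest singular value 25/2, smallest 25/796
condition number: (25/2) ÷ (25/796) = 398.0000
perturbation bound = 398.0000·1/602 = 0.6611
solve Ax = b  →  x = [-24.5662 -58.7508]
‖b‖₂ = 2.2361 and ‖x‖₂ = 63.6801
δb = ε·‖b‖·d = [-0.0036 0.0010]; solving A·Δx = δb gives ‖Δx‖ = 0.1183
dividing the unrounded norms, ‖Δx‖/‖x‖ = 0.0019
tightness: 0.0019 against a bound of 0.6611 (unrounded ratio ≈ 0.0028)

0.0019
0.6611


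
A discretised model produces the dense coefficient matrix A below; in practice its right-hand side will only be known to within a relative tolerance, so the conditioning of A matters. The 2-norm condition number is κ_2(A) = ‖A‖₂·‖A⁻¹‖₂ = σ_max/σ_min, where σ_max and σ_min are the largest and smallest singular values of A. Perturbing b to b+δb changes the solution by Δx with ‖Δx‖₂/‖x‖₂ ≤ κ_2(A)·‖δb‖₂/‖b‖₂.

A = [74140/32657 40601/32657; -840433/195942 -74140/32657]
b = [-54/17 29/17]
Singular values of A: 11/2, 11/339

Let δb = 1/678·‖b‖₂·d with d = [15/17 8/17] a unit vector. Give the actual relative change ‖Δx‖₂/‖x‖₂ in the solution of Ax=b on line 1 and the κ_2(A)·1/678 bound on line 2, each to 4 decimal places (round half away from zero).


largest singular value 11/2, smallest 11/339
κ = σ_max/σ_min = (11/2)/(11/339) = 169.5000
worst-case relative error ≤ 169.5000 × 1/678 = 0.2500
solve Ax = b  →  x = [28.5241 -54.6417]
2-norm of b is 3.6056; of x, 61.6388
Δx = A⁻¹·δb where δb = 1/678·3.6056·d; ‖Δx‖ = 0.1639
relative error = 0.0027
realised/bound (from unrounded values) ≈ 0.0106

0.0027
0.2500


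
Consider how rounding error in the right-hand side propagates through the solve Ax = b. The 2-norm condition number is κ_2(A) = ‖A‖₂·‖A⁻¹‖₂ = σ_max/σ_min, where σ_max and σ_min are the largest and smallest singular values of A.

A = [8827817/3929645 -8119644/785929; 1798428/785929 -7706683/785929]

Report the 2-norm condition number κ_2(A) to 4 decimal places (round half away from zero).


form AᵀA = [4605113969/447844025 -4088579328/89568805; -4088579328/89568805 3634511225/17913761] with trace 2328485234/10923025 and determinant 28398241/10923025
eigenvalues of AᵀA: λ = (tr ± √(tr²−4·det))/2 = 5329/25, 5329/436921
σ_max=√(5329/25)=(73/5), σ_min=√(5329/436921)=(73/661) → κ = 132.2000

132.2000


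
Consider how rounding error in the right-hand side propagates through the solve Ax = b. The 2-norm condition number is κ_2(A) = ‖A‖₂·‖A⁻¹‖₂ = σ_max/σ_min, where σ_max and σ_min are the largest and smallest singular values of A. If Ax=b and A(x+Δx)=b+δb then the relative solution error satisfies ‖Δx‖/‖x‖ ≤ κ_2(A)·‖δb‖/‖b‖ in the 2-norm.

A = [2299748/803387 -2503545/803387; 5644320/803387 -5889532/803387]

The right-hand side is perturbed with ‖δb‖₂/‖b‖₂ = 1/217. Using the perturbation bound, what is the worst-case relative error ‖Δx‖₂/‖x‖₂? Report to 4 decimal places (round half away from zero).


AᵀA = [219805852816/3819116401 -230768792100/3819116401; -230768792100/3819116401 242333282521/3819116401]; tr = 549511457/4541161, det = 3748096/4541161
eigenvalues of AᵀA: λ = (tr ± √(tr²−4·det))/2 = 121, 30976/4541161
κ_2(A) = √(λ_max/λ_min) = √(121 / (30976/4541161)) = 133.1875
perturbation bound = 133.1875·1/217 = 0.6138

0.6138


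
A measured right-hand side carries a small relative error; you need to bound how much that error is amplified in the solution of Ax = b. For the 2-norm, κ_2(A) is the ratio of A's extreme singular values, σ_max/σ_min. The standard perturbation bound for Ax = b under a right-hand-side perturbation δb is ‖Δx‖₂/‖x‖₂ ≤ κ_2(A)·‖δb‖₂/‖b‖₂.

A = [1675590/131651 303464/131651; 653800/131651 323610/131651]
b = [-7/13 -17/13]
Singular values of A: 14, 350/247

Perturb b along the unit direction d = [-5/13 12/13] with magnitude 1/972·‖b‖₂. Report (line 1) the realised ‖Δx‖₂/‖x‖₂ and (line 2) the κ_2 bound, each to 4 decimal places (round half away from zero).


0.0014
0.0102

largest singular value 14, smallest 350/247
κ = σ_max/σ_min = 14/(350/247) = 9.8800
perturbation bound = 9.8800·1/972 = 0.0102
solve Ax = b  →  x = [0.0852 -0.7042]
2-norm of b is 1.4142; of x, 0.7093
with δb = [-0.0006 0.0013], A·Δx = δb → ‖Δx‖ = 0.0010
realised ‖Δx‖/‖x‖ = 0.0014
so the bound overstates the realised error by a factor of ≈ 7.0219 (computed from the unrounded values)


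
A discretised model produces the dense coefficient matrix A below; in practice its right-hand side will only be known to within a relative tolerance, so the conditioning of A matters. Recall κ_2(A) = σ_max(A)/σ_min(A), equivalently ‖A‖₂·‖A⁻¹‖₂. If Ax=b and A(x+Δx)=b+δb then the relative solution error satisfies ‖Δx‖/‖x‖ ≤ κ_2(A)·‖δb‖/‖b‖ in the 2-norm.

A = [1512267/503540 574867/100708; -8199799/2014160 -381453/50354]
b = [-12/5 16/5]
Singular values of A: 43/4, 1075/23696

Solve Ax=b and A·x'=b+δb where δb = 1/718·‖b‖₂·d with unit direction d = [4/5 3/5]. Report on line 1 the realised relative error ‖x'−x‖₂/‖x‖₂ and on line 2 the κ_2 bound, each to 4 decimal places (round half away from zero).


0.3300
0.3300

σ_max = 43/4, σ_min = 1075/23696
condition number: (43/4) ÷ (1075/23696) = 236.9600
κ_2(A)·‖δb‖/‖b‖ = 0.3300
solve Ax = b  →  x = [-0.1751 -0.3283]
2-norm of b is 4.0000; of x, 0.3721
with δb = [0.0045 0.0033], A·Δx = δb → ‖Δx‖ = 0.1228
realised ‖Δx‖/‖x‖ = 0.3300
realised/bound = 1 exactly: the bound is attained for this b and d


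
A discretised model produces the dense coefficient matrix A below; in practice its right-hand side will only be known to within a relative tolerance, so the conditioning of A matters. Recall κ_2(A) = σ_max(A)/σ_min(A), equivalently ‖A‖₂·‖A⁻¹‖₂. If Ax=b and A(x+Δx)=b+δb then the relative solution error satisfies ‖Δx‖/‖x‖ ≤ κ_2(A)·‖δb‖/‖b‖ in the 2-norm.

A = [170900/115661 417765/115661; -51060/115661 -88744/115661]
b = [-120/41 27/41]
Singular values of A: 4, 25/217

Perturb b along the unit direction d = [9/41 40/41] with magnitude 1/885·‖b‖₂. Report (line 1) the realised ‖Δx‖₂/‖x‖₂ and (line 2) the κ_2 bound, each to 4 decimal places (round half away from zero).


0.0392
0.0392

from the listed singular values, σ₁ = 4, σ_n = 25/217
κ_2(A) = 4 / (25/217) = 34.7200
perturbation bound = 34.7200·1/885 = 0.0392
solve Ax = b  →  x = [-0.2885 -0.6923]
‖b‖ = 3.0000, ‖x‖ = 0.7500
with δb = [0.0007 0.0033], A·Δx = δb → ‖Δx‖ = 0.0294
dividing the unrounded norms, ‖Δx‖/‖x‖ = 0.0392
tightness: 0.0392 against a bound of 0.0392; the bound is attained (ratio 1)


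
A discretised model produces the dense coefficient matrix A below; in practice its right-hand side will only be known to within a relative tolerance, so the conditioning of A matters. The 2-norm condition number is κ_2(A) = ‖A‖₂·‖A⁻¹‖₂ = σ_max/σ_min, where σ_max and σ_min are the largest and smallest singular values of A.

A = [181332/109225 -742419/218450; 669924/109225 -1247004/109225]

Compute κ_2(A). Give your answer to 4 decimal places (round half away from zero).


96.3750

M = AᵀA = [770687136/19088161 -1444336110/19088161; -1444336110/19088161 10834019001/76352644]. tr(M)=48154905/264196, det(M)=236196/66049
char-poly roots: 729/4 and 1296/66049
so κ_2 = √((729/4) / (1296/66049)) = 96.3750


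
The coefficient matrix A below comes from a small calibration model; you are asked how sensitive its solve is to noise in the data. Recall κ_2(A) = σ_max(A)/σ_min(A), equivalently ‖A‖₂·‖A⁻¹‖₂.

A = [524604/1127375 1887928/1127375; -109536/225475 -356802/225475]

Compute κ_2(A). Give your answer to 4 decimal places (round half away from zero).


form AᵀA = [683903376/1511265625 2339454432/1511265625; 2339454432/1511265625 8022549124/1511265625] with trace 13930324/2418025 and determinant 576/96721
eigenvalues of AᵀA: λ = (tr ± √(tr²−4·det))/2 = 144/25, 100/96721
κ_2(A) = √(λ_max/λ_min) = √((144/25) / (100/96721)) = 74.6400

74.6400


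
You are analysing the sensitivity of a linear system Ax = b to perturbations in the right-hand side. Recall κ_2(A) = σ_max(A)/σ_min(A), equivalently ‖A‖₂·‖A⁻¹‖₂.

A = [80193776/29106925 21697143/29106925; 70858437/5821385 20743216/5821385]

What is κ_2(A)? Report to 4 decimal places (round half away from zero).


AᵀA = [78497319489121/503993505625 22894570153728/503993505625; 22894570153728/503993505625 6679233352129/503993505625]; tr = 136282484546/806389609, det = 446265625/806389609
solving λ² − 136282484546/806389609·λ + 446265625/806389609 = 0 gives λ = 169, 2640625/806389609
κ_2(A) = √(λ_max/λ_min) = √(169 / (2640625/806389609)) = 227.1760

227.1760


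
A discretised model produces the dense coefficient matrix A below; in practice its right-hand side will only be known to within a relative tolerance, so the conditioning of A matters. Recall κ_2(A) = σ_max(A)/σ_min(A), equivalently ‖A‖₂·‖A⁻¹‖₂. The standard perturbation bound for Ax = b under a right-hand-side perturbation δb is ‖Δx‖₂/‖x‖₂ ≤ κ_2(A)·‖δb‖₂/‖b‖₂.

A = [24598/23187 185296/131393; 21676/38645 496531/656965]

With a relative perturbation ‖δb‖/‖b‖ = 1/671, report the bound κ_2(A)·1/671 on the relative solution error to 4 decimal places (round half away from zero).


0.5529

form AᵀA = [19355180884/13440924225 8602129004/4480308075; 8602129004/4480308075 3823211849/1493436025] with trace 2150563501/537636969 and determinant 62500/537636969
char-poly roots: 4 and 15625/537636969
κ = σ_max/σ_min = 2/(125/23187) = 370.9920
κ_2(A)·‖δb‖/‖b‖ = 0.5529


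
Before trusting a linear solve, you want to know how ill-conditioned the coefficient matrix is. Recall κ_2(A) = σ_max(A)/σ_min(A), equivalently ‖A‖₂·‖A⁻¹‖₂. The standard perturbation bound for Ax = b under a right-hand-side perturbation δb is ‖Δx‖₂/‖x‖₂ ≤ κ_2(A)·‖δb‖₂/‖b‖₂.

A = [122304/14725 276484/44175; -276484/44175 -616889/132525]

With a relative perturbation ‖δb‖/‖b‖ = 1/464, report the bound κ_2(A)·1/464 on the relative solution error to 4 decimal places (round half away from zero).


0.7140

form AᵀA = [1688542544/15611445 3799166644/46834335; 3799166644/46834335 8548341269/140503005] with trace 4749044833/28100601 and determinant 7311616/28100601
solving λ² − 4749044833/28100601·λ + 7311616/28100601 = 0 gives λ = 169, 43264/28100601
κ = σ_max/σ_min = 13/(208/5301) = 331.3125
bound on ‖Δx‖/‖x‖: κ·ε = 331.3125·1/464 = 0.7140


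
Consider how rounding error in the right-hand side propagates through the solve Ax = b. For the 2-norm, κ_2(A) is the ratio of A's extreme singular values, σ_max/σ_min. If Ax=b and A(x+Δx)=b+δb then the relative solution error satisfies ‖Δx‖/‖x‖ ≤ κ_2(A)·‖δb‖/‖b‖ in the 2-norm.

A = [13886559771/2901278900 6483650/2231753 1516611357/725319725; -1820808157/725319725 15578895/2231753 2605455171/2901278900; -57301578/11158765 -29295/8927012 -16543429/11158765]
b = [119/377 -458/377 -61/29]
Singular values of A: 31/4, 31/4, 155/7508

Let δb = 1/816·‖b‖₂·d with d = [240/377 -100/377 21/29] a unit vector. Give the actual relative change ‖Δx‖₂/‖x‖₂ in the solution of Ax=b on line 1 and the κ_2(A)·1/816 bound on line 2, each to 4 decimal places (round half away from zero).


0.0030
0.4600

from the listed singular values, σ₁ = 31/4, σ_n = 155/7508
κ = σ_max/σ_min = (31/4)/(155/7508) = 375.4000
worst-case relative error ≤ 375.4000 × 1/816 = 0.4600
solve Ax = b  →  x = [13.4877 10.5070 -45.3219]
‖b‖ = 2.4495, ‖x‖ = 48.4396
Δx = A⁻¹·δb where δb = 1/816·2.4495·d; ‖Δx‖ = 0.1454
realised ‖Δx‖/‖x‖ = 0.0030
so the bound overstates the realised error by a factor of ≈ 153.2591 (computed from the unrounded values)


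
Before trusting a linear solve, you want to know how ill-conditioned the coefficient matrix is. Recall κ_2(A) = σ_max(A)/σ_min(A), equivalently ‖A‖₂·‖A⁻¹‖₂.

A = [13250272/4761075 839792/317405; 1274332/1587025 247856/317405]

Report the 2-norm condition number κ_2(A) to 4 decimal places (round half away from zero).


328.3500

AᵀA = [304296010384/36268536249 96600199360/12089512083; 96600199360/12089512083 30667328000/4029837361]; tr = 690014224/43125489, det = 102400/43125489
λ_max, λ_min = (690014224/43125489 ± √476101965122027776/1859807801489121)/2 = 16, 6400/43125489
so κ_2 = √(16 / (6400/43125489)) = 328.3500


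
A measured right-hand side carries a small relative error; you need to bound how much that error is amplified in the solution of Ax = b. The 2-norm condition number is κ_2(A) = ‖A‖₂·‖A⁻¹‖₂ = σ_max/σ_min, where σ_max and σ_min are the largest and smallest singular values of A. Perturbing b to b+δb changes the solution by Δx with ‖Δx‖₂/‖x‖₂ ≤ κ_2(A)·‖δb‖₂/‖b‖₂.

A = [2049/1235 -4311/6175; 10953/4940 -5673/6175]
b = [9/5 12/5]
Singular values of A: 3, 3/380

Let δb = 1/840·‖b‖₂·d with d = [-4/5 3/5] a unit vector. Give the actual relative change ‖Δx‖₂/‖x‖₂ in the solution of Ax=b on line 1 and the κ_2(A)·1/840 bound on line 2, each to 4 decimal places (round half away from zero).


σ_max = 3, σ_min = 3/380
κ_2(A) = 3 / (3/380) = 380.0000
κ_2(A)·‖δb‖/‖b‖ = 0.4524
solve Ax = b  →  x = [0.9231 -0.3846]
‖b‖ = 3.0000, ‖x‖ = 1.0000
with δb = [-0.0029 0.0021], A·Δx = δb → ‖Δx‖ = 0.4524
relative error = 0.4524
realised/bound = 1 exactly: the bound is attained for this b and d

0.4524
0.4524


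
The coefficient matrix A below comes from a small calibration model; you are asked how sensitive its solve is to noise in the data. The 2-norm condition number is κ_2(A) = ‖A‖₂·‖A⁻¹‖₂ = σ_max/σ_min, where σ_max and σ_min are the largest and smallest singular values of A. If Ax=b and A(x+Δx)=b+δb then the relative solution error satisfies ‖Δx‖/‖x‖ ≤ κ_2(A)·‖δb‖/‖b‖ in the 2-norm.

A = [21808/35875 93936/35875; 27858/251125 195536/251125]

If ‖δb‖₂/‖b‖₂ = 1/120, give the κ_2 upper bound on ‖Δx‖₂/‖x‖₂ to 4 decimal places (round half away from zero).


M = AᵀA = [38527876/100902025 6772896/4036081; 6772896/4036081 752974336/100902025]. tr(M)=470852/60025, det(M)=1024/30625
λ_max, λ_min = (470852/60025 ± √8848788624/144120025)/2 = 196/25, 256/60025
σ_max=√(196/25)=(14/5), σ_min=√(256/60025)=(16/245) → κ = 42.8750
worst-case relative error ≤ 42.8750 × 1/120 = 0.3573

0.3573


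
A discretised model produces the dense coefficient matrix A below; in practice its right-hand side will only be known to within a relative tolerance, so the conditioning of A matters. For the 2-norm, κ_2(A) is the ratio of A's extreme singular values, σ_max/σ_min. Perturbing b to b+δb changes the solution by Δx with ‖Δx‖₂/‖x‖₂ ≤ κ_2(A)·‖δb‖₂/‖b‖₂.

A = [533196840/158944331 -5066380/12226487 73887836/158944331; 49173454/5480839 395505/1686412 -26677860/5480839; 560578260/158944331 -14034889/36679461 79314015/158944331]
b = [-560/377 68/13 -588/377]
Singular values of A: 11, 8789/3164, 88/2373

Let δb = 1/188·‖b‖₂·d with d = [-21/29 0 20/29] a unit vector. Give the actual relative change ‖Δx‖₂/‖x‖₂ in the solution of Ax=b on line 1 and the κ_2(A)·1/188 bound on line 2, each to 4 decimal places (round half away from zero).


largest singular value 11, smallest 88/2373
κ_2(A) = 11 / (88/2373) = 296.6250
κ_2(A)·‖δb‖/‖b‖ = 1.5778
solve Ax = b  →  x = [-0.2047 0.3161 -1.4367]
‖b‖ = 5.6569, ‖x‖ = 1.4852
Δx = A⁻¹·δb where δb = 1/188·5.6569·d; ‖Δx‖ = 0.8114
realised ‖Δx‖/‖x‖ = 0.5463
realised/bound (from unrounded values) ≈ 0.3463

0.5463
1.5778


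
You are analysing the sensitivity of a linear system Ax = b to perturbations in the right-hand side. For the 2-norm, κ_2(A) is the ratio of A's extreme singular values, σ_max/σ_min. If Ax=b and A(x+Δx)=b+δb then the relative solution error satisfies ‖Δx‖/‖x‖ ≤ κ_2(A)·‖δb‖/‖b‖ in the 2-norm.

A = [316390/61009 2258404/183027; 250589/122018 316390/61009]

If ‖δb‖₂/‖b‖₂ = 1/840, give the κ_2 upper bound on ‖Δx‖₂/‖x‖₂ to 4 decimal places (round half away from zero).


AᵀA = [2740860209/88096996 4931729125/66072747; 4931729125/66072747 35510723764/198218241]; tr = 986453473/4691556, det = 2829124/1172889
solving λ² − 986453473/4691556·λ + 2829124/1172889 = 0 gives λ = 841/4, 13456/1172889
σ_max=√(841/4)=(29/2), σ_min=√(13456/1172889)=(116/1083) → κ = 135.3750
worst-case relative error ≤ 135.3750 × 1/840 = 0.1612

0.1612


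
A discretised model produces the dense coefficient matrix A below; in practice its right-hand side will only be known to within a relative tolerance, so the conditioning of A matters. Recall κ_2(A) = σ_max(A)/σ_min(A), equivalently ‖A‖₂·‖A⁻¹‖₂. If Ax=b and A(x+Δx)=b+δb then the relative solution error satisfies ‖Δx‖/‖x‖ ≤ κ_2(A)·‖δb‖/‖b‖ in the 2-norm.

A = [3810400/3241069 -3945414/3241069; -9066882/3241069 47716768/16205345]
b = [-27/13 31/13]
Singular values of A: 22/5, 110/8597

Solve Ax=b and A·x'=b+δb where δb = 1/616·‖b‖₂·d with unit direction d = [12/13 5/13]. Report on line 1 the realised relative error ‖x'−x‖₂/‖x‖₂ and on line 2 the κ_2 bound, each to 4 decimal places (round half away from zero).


0.0051
0.5582

from the listed singular values, σ₁ = 22/5, σ_n = 110/8597
condition number: (22/5) ÷ (110/8597) = 343.8800
worst-case relative error ≤ 343.8800 × 1/616 = 0.5582
solve Ax = b  →  x = [-57.0649 -53.4060]
2-norm of b is 3.1623; of x, 78.1575
re-solving with b+δb shifts x by Δx of norm 0.4012
dividing the unrounded norms, ‖Δx‖/‖x‖ = 0.0051
so the bound overstates the realised error by a factor of ≈ 108.7485 (computed from the unrounded values)


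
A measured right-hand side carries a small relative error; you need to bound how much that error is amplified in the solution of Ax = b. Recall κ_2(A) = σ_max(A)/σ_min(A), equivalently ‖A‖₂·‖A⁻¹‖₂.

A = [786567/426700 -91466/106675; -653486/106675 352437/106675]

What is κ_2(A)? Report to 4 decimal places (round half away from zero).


62.7500

form AᵀA = [701307377/17136272 -46738575/2142034; -46738575/2142034 12477917/1071017] with trace 52997297/1008016 and determinant 707281/1008016
solving λ² − 52997297/1008016·λ + 707281/1008016 = 0 gives λ = 841/16, 841/63001
κ = σ_max/σ_min = (29/4)/(29/251) = 62.7500


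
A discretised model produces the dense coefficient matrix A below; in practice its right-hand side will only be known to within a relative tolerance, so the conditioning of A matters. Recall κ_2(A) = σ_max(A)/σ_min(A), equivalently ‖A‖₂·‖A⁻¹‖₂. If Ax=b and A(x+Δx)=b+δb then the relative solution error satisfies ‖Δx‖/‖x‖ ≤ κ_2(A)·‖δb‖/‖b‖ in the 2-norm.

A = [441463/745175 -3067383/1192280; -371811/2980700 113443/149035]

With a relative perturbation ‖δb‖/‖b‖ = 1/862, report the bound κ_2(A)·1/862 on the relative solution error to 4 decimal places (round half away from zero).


0.0675

form AᵀA = [5210362729/14215315984 -11507958495/7107657992; -11507958495/7107657992 409298983225/56861263936] with trace 255883661/33825856 and determinant 9150625/541213696
solving λ² − 255883661/33825856·λ + 9150625/541213696 = 0 gives λ = 121/16, 75625/33825856
κ_2(A) = √(λ_max/λ_min) = √((121/16) / (75625/33825856)) = 58.1600
worst-case relative error ≤ 58.1600 × 1/862 = 0.0675


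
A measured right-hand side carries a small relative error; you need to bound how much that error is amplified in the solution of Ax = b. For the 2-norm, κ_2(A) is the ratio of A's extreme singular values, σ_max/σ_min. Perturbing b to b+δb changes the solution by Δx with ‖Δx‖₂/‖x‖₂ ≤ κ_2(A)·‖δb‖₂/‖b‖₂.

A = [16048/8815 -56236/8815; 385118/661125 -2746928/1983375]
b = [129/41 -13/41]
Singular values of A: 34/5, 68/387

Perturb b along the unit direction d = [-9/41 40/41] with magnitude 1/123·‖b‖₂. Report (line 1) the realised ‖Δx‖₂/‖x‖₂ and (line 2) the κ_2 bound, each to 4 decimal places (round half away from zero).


from the listed singular values, σ₁ = 34/5, σ_n = 68/387
κ = σ_max/σ_min = (34/5)/(68/387) = 38.7000
bound on ‖Δx‖/‖x‖: κ·ε = 38.7000·1/123 = 0.3146
solve Ax = b  →  x = [-5.3400 -2.0171]
‖b‖ = 3.1623, ‖x‖ = 5.7083
Δx = A⁻¹·δb where δb = 1/123·3.1623·d; ‖Δx‖ = 0.1463
dividing the unrounded norms, ‖Δx‖/‖x‖ = 0.0256
tightness: 0.0256 against a bound of 0.3146 (unrounded ratio ≈ 0.0815)

0.0256
0.3146


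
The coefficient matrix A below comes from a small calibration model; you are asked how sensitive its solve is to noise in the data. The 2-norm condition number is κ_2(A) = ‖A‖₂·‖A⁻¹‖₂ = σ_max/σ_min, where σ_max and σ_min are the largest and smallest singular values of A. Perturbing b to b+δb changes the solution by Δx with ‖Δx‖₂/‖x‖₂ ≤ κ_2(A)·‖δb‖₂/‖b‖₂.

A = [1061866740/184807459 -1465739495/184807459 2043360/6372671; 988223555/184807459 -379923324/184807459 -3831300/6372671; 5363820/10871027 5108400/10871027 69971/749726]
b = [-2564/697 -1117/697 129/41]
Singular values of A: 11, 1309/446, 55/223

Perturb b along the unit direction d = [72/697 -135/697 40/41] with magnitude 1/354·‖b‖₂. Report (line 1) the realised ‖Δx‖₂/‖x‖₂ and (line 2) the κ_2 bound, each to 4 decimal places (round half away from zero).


0.0048
0.1260

σ_max = 11, σ_min = 55/223
condition number: 11 ÷ (55/223) = 44.6000
κ_2(A)·‖δb‖/‖b‖ = 0.1260
solve Ax = b  →  x = [1.9234 2.3340 11.7922]
‖b‖₂ = 5.0990 and ‖x‖₂ = 12.1738
with δb = [0.0015 -0.0028 0.0141], A·Δx = δb → ‖Δx‖ = 0.0584
relative error = 0.0048
so the bound overstates the realised error by a factor of ≈ 26.2624 (computed from the unrounded values)


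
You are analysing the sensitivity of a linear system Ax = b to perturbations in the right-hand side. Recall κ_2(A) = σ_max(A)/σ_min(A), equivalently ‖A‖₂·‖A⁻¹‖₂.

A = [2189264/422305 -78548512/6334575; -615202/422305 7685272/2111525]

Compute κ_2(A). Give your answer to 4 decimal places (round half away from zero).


243.6375

M = AᵀA = [206854014500/7133660521 -1489179309520/21400981563; -1489179309520/21400981563 10722303022144/64202944689]. tr(M)=74461474276/379899081, det(M)=245862400/379899081
eigenvalues of AᵀA: λ = (tr ± √(tr²−4·det))/2 = 196, 1254400/379899081
κ_2(A) = √(λ_max/λ_min) = √(196 / (1254400/379899081)) = 243.6375


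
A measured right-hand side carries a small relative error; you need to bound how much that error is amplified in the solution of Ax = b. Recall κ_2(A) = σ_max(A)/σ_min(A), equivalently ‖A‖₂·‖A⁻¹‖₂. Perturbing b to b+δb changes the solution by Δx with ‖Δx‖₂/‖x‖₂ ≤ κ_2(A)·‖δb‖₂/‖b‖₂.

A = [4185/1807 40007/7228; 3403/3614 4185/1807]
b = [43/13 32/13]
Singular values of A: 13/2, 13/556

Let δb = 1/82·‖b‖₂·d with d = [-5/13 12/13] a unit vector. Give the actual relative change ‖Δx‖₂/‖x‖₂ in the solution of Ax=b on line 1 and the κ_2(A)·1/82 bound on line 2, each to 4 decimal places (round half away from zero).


0.0503
3.3902

largest singular value 13/2, smallest 13/556
κ_2(A) = (13/2) / (13/556) = 278.0000
bound on ‖Δx‖/‖x‖: κ·ε = 278.0000·1/82 = 3.3902
solve Ax = b  →  x = [-39.2426 17.0178]
2-norm of b is 4.1231; of x, 42.7737
Δx = A⁻¹·δb where δb = 1/82·4.1231·d; ‖Δx‖ = 2.1505
realised ‖Δx‖/‖x‖ = 0.0503
so the bound overstates the realised error by a factor of ≈ 67.4319 (computed from the unrounded values)


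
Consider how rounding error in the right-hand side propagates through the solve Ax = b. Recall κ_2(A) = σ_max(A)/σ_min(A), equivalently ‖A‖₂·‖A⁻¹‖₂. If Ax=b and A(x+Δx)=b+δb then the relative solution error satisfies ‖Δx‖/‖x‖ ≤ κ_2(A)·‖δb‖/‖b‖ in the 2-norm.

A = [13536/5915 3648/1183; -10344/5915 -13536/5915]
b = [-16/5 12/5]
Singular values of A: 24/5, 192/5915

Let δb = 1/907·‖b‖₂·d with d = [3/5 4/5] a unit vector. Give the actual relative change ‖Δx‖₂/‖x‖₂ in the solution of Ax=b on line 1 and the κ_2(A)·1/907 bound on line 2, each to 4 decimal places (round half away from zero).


0.1630
0.1630

σ_max = 24/5, σ_min = 192/5915
κ_2(A) = (24/5) / (192/5915) = 147.8750
κ_2(A)·‖δb‖/‖b‖ = 0.1630
solve Ax = b  →  x = [-0.5000 -0.6667]
‖b‖ = 4.0000, ‖x‖ = 0.8333
with δb = [0.0026 0.0035], A·Δx = δb → ‖Δx‖ = 0.1359
realised ‖Δx‖/‖x‖ = 0.1630
tightness: 0.1630 against a bound of 0.1630; the bound is attained (ratio 1)
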